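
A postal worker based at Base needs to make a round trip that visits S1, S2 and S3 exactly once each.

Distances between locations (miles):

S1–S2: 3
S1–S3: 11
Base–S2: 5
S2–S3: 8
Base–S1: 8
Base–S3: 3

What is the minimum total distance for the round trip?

Base→S1→S2→S3→Base: 8+3+8+3 = 22
Base→S1→S3→S2→Base: 8+11+8+5 = 32
Base→S2→S1→S3→Base: 5+3+11+3 = 22
The minimum is 22.
One optimal route: Base → S1 → S2 → S3 → Base (or its reverse).

Shortest round trip = 22 miles.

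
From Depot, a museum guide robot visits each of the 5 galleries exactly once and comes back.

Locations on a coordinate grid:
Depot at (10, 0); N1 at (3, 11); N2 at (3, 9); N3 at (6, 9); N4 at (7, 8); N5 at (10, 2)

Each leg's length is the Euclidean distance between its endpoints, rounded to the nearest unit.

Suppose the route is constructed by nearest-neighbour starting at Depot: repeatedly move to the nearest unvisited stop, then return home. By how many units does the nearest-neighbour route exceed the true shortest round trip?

From Depot: N5=2, N4=9, N3=10, N2=11, N1=13 → choose N5 (2).
From N5: N4=7, N3=8, N2=10, N1=11 → choose N4 (7).
From N4: N3=1, N2=4, N1=5 → choose N3 (1).
From N3: N2=3, N1=4 → choose N2 (3).
From N2: N1=2 → choose N1 (2).
NN route Depot → N5 → N4 → N3 → N2 → N1 → Depot costs 28.
Optimal: Depot → N2 → N1 → N3 → N4 → N5 → Depot costs 27 (by enumerating all 60 distinct tours).
Excess = 28 − 27 = 1.

1 longer than the optimal tour.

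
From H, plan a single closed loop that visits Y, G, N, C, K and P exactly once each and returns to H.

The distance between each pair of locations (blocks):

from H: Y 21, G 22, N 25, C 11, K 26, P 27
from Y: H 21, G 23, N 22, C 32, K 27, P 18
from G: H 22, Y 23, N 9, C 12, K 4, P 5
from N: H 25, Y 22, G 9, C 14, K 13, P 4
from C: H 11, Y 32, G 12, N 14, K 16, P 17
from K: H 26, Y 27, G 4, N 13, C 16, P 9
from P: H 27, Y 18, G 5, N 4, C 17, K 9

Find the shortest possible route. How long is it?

Minimum total distance: 83 blocks.

With 6 stops there are 6!/2 = 360 distinct round trips (a route and its reverse cost the same).
H - Y - G - N - C - K - P - H: 21+23+9+14+16+9+27 = 119
H - Y - G - N - C - P - K - H: 21+23+9+14+17+9+26 = 119
H - Y - G - N - K - C - P - H: 21+23+9+13+16+17+27 = 126
H - Y - G - N - K - P - C - H: 21+23+9+13+9+17+11 = 103
H - Y - G - N - P - C - K - H: 21+23+9+4+17+16+26 = 116
H - Y - G - N - P - K - C - H: 21+23+9+4+9+16+11 = 93
H - Y - G - C - N - K - P - H: 21+23+12+14+13+9+27 = 119
H - Y - G - C - N - P - K - H: 21+23+12+14+4+9+26 = 109
… (352 more)
H - Y - N - P - G - K - C - H: 21+22+4+5+4+16+11 = 83  ← best
The minimum is 83.
One optimal route: H → Y → N → P → G → K → C → H (or its reverse).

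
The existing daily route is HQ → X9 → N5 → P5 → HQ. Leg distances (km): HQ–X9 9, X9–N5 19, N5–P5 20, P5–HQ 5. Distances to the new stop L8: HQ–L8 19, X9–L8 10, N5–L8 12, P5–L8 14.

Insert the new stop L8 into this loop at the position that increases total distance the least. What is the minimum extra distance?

Adding 3 km by placing L8 on the X9–N5 leg.

Insertion cost between consecutive stops i–j is d(i,L8) + d(L8,j) − d(i,j):
  between HQ and X9: 19 + 10 − 9 = 20
  between X9 and N5: 10 + 12 − 19 = 3
  between N5 and P5: 12 + 14 − 20 = 6
  between P5 and HQ: 14 + 19 − 5 = 28
Cheapest insertion is between X9 and N5, adding 3.
New total = 53 + 3 = 56.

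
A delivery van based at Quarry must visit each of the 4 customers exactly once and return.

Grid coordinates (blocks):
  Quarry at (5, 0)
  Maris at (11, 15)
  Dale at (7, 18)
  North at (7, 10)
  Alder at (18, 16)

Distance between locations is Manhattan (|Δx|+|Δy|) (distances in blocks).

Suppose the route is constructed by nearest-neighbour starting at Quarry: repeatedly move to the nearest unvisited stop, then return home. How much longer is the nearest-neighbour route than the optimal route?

The nearest-neighbour route is 2 blocks longer than optimal.

From Quarry: North=12, Dale=20, Maris=21, Alder=29 → choose North (12).
From North: Dale=8, Maris=9, Alder=17 → choose Dale (8).
From Dale: Maris=7, Alder=13 → choose Maris (7).
From Maris: Alder=8 → choose Alder (8).
NN route Quarry → North → Dale → Maris → Alder → Quarry costs 64.
Optimal: Quarry → Maris → Alder → Dale → North → Quarry costs 62 (by enumerating all 12 distinct tours).
Excess = 64 − 62 = 2.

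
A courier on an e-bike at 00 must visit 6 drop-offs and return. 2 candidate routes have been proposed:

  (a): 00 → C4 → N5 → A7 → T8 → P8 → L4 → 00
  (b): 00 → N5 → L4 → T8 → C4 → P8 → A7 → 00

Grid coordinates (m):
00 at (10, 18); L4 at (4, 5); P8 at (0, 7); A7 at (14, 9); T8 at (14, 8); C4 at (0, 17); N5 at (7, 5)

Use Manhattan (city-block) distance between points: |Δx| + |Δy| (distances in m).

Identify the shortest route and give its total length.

(a): 11 + 19 + 11 + 1 + 15 + 6 + 19 = 82
(b): 16 + 3 + 13 + 23 + 10 + 16 + 13 = 94

82 m — (a) is the shortest.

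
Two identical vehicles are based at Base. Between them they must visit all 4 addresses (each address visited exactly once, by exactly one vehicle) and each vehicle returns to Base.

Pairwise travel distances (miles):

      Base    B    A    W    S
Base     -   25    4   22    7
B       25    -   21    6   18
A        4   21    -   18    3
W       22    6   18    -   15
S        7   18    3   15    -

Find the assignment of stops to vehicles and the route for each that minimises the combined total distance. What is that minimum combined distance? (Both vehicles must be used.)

Minimum combined distance: 61 miles.

Try each way of splitting the stops between the two vehicles (each non-empty) and, for each split, find the best tour for each vehicle:
  {B} + {A, W, S}: 50 + 44 = 94
  {A} + {B, W, S}: 8 + 53 = 61
  {B, A} + {W, S}: 50 + 44 = 94
  {W} + {B, A, S}: 44 + 50 = 94
  {B, W} + {A, S}: 53 + 14 = 67
  {A, W} + {B, S}: 44 + 50 = 94
  … (7 splits in total)
Best: vehicle 1 Base → A → Base = 8; vehicle 2 Base → B → W → S → Base = 53; combined 61.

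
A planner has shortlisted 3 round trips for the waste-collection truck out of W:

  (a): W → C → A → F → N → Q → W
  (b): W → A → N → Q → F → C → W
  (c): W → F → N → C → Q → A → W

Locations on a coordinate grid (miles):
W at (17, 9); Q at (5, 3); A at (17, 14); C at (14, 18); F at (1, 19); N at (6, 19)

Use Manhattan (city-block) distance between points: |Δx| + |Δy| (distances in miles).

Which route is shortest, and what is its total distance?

(a): 12 + 7 + 21 + 5 + 17 + 18 = 80
(b): 5 + 16 + 17 + 20 + 14 + 12 = 84
(c): 26 + 5 + 9 + 24 + 23 + 5 = 92

Shortest is (a), total 80 miles.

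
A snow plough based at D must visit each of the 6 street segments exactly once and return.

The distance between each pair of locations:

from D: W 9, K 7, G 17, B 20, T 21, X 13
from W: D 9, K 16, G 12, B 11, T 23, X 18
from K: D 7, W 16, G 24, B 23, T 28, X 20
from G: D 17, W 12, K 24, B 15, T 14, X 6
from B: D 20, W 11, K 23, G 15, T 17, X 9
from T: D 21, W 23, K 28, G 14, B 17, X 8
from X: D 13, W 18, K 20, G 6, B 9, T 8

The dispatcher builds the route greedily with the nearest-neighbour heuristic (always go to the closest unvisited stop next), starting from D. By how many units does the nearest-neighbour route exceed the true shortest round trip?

D: K=7, W=9, X=13, G=17, B=20, T=21 ⇒ K
K: W=16, X=20, B=23, G=24, T=28 ⇒ W
W: B=11, G=12, X=18, T=23 ⇒ B
B: X=9, G=15, T=17 ⇒ X
X: G=6, T=8 ⇒ G
G: T=14 ⇒ T
NN route D → K → W → B → X → G → T → D costs 84.
Optimal: D → W → G → T → X → B → K → D costs 82 (by enumerating all 360 distinct tours).
Excess = 84 − 82 = 2.

The nearest-neighbour route is 2 longer than optimal.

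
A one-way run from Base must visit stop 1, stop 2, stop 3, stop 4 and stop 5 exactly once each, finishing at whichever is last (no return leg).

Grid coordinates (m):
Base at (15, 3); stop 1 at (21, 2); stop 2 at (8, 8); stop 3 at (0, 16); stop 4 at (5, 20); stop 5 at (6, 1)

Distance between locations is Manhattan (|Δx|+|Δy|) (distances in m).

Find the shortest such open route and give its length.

There are 5! = 120 possible orderings.
Base - stop 1 - stop 2 - stop 3 - stop 4 - stop 5: 7+19+16+9+20 = 71
Base - stop 1 - stop 2 - stop 3 - stop 5 - stop 4: 7+19+16+21+20 = 83
Base - stop 1 - stop 2 - stop 4 - stop 3 - stop 5: 7+19+15+9+21 = 71
Base - stop 1 - stop 2 - stop 4 - stop 5 - stop 3: 7+19+15+20+21 = 82
Base - stop 1 - stop 2 - stop 5 - stop 3 - stop 4: 7+19+9+21+9 = 65
Base - stop 1 - stop 2 - stop 5 - stop 4 - stop 3: 7+19+9+20+9 = 64
Base - stop 1 - stop 3 - stop 2 - stop 4 - stop 5: 7+35+16+15+20 = 93
Base - stop 1 - stop 3 - stop 2 - stop 5 - stop 4: 7+35+16+9+20 = 87
Base - stop 1 - stop 3 - stop 4 - stop 2 - stop 5: 7+35+9+15+9 = 75
Base - stop 1 - stop 3 - stop 4 - stop 5 - stop 2: 7+35+9+20+9 = 80
Base - stop 1 - stop 3 - stop 5 - stop 2 - stop 4: 7+35+21+9+15 = 87
Base - stop 1 - stop 3 - stop 5 - stop 4 - stop 2: 7+35+21+20+15 = 98
Base - stop 1 - stop 4 - stop 2 - stop 3 - stop 5: 7+34+15+16+21 = 93
Base - stop 1 - stop 4 - stop 2 - stop 5 - stop 3: 7+34+15+9+21 = 86
… (106 more)
Base - stop 1 - stop 5 - stop 2 - stop 4 - stop 3: 7+16+9+15+9 = 56  ← best
The minimum is 56.
One shortest path: Base → stop 1 → stop 5 → stop 2 → stop 4 → stop 3.

Shortest open route: 56 m.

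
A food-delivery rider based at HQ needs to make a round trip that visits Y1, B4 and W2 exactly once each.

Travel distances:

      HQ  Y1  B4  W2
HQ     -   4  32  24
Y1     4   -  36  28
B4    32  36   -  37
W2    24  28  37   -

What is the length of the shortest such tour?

Shortest round trip = 101.

With 3 stops there are 3!/2 = 3 distinct round trips (a route and its reverse cost the same).
HQ → Y1 → B4 → W2 → HQ: 4+36+37+24 = 101
HQ → Y1 → W2 → B4 → HQ: 4+28+37+32 = 101
HQ → B4 → Y1 → W2 → HQ: 32+36+28+24 = 120
The minimum is 101.
One optimal route: HQ → Y1 → B4 → W2 → HQ (or its reverse).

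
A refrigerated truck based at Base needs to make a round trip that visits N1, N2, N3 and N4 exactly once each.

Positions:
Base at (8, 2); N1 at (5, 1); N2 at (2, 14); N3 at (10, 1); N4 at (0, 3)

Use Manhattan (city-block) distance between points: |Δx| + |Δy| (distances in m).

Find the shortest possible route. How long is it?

With 4 stops there are 4!/2 = 12 distinct round trips (a route and its reverse cost the same).
Base→N1→N2→N3→N4→Base: 4+16+21+12+9 = 62
Base→N1→N2→N4→N3→Base: 4+16+13+12+3 = 48
Base→N1→N3→N2→N4→Base: 4+5+21+13+9 = 52
Base→N1→N3→N4→N2→Base: 4+5+12+13+18 = 52
Base→N1→N4→N2→N3→Base: 4+7+13+21+3 = 48
Base→N1→N4→N3→N2→Base: 4+7+12+21+18 = 62
Base→N2→N1→N3→N4→Base: 18+16+5+12+9 = 60
Base→N2→N1→N4→N3→Base: 18+16+7+12+3 = 56
Base→N2→N3→N1→N4→Base: 18+21+5+7+9 = 60
Base→N2→N4→N1→N3→Base: 18+13+7+5+3 = 46
Base→N3→N1→N2→N4→Base: 3+5+16+13+9 = 46
Base→N3→N2→N1→N4→Base: 3+21+16+7+9 = 56
The minimum is 46.
One optimal route: Base → N2 → N4 → N1 → N3 → Base (or its reverse).

46 m — the shortest possible round trip.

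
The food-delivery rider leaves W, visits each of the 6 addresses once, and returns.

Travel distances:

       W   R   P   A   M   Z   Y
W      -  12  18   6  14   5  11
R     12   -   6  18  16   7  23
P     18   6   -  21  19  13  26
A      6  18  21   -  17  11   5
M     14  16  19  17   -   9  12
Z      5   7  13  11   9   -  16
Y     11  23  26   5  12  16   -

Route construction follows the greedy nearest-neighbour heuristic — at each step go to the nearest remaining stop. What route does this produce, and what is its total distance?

At W the remaining stops are Z 5, A 6, Y 11, R 12, M 14, P 18; go to Z.
At Z the remaining stops are R 7, M 9, A 11, P 13, Y 16; go to R.
At R the remaining stops are P 6, M 16, A 18, Y 23; go to P.
At P the remaining stops are M 19, A 21, Y 26; go to M.
At M the remaining stops are Y 12, A 17; go to Y.
At Y the remaining stops are A 5; go to A.
Return A→W: 6.
Total = 5 + 7 + 6 + 19 + 12 + 5 + 6 = 60.

Total distance 60 via the nearest-neighbour route W → Z → R → P → M → Y → A → W.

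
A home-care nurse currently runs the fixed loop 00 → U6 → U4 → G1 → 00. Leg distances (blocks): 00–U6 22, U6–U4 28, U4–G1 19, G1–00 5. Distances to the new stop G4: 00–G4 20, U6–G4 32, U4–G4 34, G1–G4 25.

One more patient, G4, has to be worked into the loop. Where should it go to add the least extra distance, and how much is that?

Insertion cost between consecutive stops i–j is d(i,G4) + d(G4,j) − d(i,j):
  between 00 and U6: 20 + 32 − 22 = 30
  between U6 and U4: 32 + 34 − 28 = 38
  between U4 and G1: 34 + 25 − 19 = 40
  between G1 and 00: 25 + 20 − 5 = 40
Cheapest insertion is between 00 and U6, adding 30.
New total = 74 + 30 = 104.

Minimum extra distance: 30 blocks, inserting G4 between 00 and U6.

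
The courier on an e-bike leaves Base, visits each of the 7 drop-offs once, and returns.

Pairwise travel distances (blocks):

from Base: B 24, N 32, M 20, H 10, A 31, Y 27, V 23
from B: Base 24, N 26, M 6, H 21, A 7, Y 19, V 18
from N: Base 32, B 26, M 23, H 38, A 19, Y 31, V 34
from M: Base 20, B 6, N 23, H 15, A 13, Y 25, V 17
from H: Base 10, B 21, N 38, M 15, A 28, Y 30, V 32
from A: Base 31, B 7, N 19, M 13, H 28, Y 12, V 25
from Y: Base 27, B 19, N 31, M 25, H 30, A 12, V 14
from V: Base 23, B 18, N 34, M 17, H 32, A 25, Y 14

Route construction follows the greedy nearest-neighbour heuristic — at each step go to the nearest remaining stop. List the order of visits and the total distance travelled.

Nearest-neighbour total = 130 blocks; route Base → H → M → B → A → Y → V → N → Base.

From Base: distances to unvisited — H=10, M=20, V=23, B=24, Y=27, A=31, N=32. Nearest is H (10).
From H: distances to unvisited — M=15, B=21, A=28, Y=30, V=32, N=38. Nearest is M (15).
From M: distances to unvisited — B=6, A=13, V=17, N=23, Y=25. Nearest is B (6).
From B: distances to unvisited — A=7, V=18, Y=19, N=26. Nearest is A (7).
From A: distances to unvisited — Y=12, N=19, V=25. Nearest is Y (12).
From Y: distances to unvisited — V=14, N=31. Nearest is V (14).
From V: distances to unvisited — N=34. Nearest is N (34).
Return N→Base: 32.
Total = 10 + 15 + 6 + 7 + 12 + 14 + 34 + 32 = 130.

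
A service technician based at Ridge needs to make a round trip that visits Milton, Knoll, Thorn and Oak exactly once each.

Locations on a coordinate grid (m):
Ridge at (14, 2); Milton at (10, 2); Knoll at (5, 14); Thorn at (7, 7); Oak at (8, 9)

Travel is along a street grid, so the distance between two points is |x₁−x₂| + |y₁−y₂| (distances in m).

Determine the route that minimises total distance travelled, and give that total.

Ridge→Milton→Knoll→Thorn→Oak→Ridge: 4+17+9+3+13 = 46
Ridge→Milton→Knoll→Oak→Thorn→Ridge: 4+17+8+3+12 = 44
Ridge→Milton→Thorn→Knoll→Oak→Ridge: 4+8+9+8+13 = 42
Ridge→Milton→Thorn→Oak→Knoll→Ridge: 4+8+3+8+21 = 44
Ridge→Milton→Oak→Knoll→Thorn→Ridge: 4+9+8+9+12 = 42
Ridge→Milton→Oak→Thorn→Knoll→Ridge: 4+9+3+9+21 = 46
Ridge→Knoll→Milton→Thorn→Oak→Ridge: 21+17+8+3+13 = 62
Ridge→Knoll→Milton→Oak→Thorn→Ridge: 21+17+9+3+12 = 62
Ridge→Knoll→Thorn→Milton→Oak→Ridge: 21+9+8+9+13 = 60
Ridge→Knoll→Oak→Milton→Thorn→Ridge: 21+8+9+8+12 = 58
Ridge→Thorn→Milton→Knoll→Oak→Ridge: 12+8+17+8+13 = 58
Ridge→Thorn→Knoll→Milton→Oak→Ridge: 12+9+17+9+13 = 60
The minimum is 42.
One optimal route: Ridge → Milton → Thorn → Knoll → Oak → Ridge (or its reverse).

Minimum total distance: 42 m.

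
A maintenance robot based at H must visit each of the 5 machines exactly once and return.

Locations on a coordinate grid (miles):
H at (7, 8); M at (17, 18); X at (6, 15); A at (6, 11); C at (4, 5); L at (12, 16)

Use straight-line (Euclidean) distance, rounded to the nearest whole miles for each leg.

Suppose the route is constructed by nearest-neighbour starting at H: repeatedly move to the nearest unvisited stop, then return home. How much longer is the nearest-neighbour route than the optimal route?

Excess over optimum: 1 miles.

H: A=3, C=4, X=7, L=9, M=14 ⇒ A
A: X=4, C=6, L=8, M=13 ⇒ X
X: L=6, C=10, M=11 ⇒ L
L: M=5, C=14 ⇒ M
M: C=18 ⇒ C
NN route H → A → X → L → M → C → H costs 40.
Optimal: H → M → L → X → A → C → H costs 39 (by enumerating all 60 distinct tours).
Excess = 40 − 39 = 1.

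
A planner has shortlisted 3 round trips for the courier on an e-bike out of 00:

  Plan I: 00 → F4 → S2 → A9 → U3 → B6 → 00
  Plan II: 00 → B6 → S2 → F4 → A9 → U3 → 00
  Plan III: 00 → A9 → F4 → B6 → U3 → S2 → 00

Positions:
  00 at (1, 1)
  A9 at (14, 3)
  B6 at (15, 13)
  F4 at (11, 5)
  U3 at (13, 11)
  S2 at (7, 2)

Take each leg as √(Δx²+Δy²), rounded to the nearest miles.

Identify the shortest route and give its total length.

Plan I: 11 + 5 + 7 + 8 + 3 + 18 = 52
Plan II: 18 + 14 + 5 + 4 + 8 + 16 = 65
Plan III: 13 + 4 + 9 + 3 + 11 + 6 = 46

Shortest is Plan III, total 46 miles.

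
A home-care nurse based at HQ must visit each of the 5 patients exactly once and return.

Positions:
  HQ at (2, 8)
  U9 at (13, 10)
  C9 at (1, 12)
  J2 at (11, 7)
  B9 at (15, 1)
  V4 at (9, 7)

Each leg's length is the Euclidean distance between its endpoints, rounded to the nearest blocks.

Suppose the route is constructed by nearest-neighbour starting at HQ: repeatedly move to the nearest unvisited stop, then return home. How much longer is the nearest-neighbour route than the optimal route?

From HQ: C9=4, V4=7, J2=9, U9=11, B9=15 → choose C9 (4).
From C9: V4=9, J2=11, U9=12, B9=18 → choose V4 (9).
From V4: J2=2, U9=5, B9=8 → choose J2 (2).
From J2: U9=4, B9=7 → choose U9 (4).
From U9: B9=9 → choose B9 (9).
NN route HQ → C9 → V4 → J2 → U9 → B9 → HQ costs 43.
Optimal: HQ → C9 → U9 → B9 → J2 → V4 → HQ costs 41 (by enumerating all 60 distinct tours).
Excess = 43 − 41 = 2.

2 blocks longer than the optimal tour.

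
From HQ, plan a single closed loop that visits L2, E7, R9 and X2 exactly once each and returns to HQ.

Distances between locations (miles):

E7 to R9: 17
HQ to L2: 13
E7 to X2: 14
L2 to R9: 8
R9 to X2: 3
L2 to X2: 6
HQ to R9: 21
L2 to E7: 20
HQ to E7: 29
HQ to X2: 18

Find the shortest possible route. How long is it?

There are 12 distinct closed tours to check (reversals are equivalent).
HQ - L2 - E7 - R9 - X2 - HQ: 13+20+17+3+18 = 71
HQ - L2 - E7 - X2 - R9 - HQ: 13+20+14+3+21 = 71
HQ - L2 - R9 - E7 - X2 - HQ: 13+8+17+14+18 = 70
HQ - L2 - R9 - X2 - E7 - HQ: 13+8+3+14+29 = 67
HQ - L2 - X2 - E7 - R9 - HQ: 13+6+14+17+21 = 71
HQ - L2 - X2 - R9 - E7 - HQ: 13+6+3+17+29 = 68
HQ - E7 - L2 - R9 - X2 - HQ: 29+20+8+3+18 = 78
HQ - E7 - L2 - X2 - R9 - HQ: 29+20+6+3+21 = 79
HQ - E7 - R9 - L2 - X2 - HQ: 29+17+8+6+18 = 78
HQ - E7 - X2 - L2 - R9 - HQ: 29+14+6+8+21 = 78
HQ - R9 - L2 - E7 - X2 - HQ: 21+8+20+14+18 = 81
HQ - R9 - E7 - L2 - X2 - HQ: 21+17+20+6+18 = 82
The minimum is 67.
One optimal route: HQ → L2 → R9 → X2 → E7 → HQ (or its reverse).

Minimum total distance: 67 miles.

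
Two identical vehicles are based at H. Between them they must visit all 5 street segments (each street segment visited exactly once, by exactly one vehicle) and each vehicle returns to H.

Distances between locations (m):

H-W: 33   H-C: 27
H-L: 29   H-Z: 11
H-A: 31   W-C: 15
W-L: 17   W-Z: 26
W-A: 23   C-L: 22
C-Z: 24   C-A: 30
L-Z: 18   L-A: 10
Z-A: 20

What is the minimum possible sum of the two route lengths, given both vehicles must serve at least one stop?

There are 2^4 − 1 = 15 ways to divide the 5 stops into two non-empty groups. For each, the best each vehicle can do is its own shortest tour through its group:
  {W} + {C, L, Z, A}: 66 + 90 = 156
  {C} + {W, L, Z, A}: 54 + 91 = 145
  {W, C} + {L, Z, A}: 75 + 70 = 145
  {L} + {W, C, Z, A}: 58 + 96 = 154
  {W, L} + {C, Z, A}: 79 + 88 = 167
  {C, L} + {W, Z, A}: 78 + 87 = 165
  … (15 splits in total)
  {Z} + {W, C, L, A}: 22 + 100 = 122  ← best
Best: vehicle 1 H → Z → H = 22; vehicle 2 H → C → W → L → A → H = 100; combined 122.

122 m — the smallest possible combined total.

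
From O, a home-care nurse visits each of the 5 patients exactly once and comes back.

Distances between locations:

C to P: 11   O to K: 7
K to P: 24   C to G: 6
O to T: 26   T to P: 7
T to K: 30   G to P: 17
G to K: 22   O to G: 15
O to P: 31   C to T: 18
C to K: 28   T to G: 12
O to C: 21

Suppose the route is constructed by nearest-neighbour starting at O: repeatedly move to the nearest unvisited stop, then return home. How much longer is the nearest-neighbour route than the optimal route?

O: K=7, G=15, C=21, T=26, P=31 ⇒ K
K: G=22, P=24, C=28, T=30 ⇒ G
G: C=6, T=12, P=17 ⇒ C
C: P=11, T=18 ⇒ P
P: T=7 ⇒ T
NN route O → K → G → C → P → T → O costs 79.
Optimal: O → G → C → P → T → K → O costs 76 (by enumerating all 60 distinct tours).
Excess = 79 − 76 = 3.

Excess over optimum: 3.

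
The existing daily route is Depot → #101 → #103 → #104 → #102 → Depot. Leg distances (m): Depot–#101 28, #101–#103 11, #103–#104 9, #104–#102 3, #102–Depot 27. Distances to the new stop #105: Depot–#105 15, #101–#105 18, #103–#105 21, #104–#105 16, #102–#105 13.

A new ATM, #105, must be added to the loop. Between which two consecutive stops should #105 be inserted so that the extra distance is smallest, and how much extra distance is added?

Minimum extra distance: 1 m, inserting #105 between #102 and Depot.

Insertion cost between consecutive stops i–j is d(i,#105) + d(#105,j) − d(i,j):
  between Depot and #101: 15 + 18 − 28 = 5
  between #101 and #103: 18 + 21 − 11 = 28
  between #103 and #104: 21 + 16 − 9 = 28
  between #104 and #102: 16 + 13 − 3 = 26
  between #102 and Depot: 13 + 15 − 27 = 1
Cheapest insertion is between #102 and Depot, adding 1.
New total = 78 + 1 = 79.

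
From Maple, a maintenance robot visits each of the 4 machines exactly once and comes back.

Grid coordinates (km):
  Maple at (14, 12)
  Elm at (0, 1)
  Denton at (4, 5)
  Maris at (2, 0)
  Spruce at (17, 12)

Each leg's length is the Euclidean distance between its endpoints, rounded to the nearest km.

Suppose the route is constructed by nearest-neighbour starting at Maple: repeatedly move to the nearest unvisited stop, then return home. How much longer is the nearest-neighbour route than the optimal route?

Excess over optimum: 1 km.

Maple: Spruce=3, Denton=12, Maris=17, Elm=18 ⇒ Spruce
Spruce: Denton=15, Maris=19, Elm=20 ⇒ Denton
Denton: Maris=5, Elm=6 ⇒ Maris
Maris: Elm=2 ⇒ Elm
NN route Maple → Spruce → Denton → Maris → Elm → Maple costs 43.
Optimal: Maple → Denton → Elm → Maris → Spruce → Maple costs 42 (by enumerating all 12 distinct tours).
Excess = 43 − 42 = 1.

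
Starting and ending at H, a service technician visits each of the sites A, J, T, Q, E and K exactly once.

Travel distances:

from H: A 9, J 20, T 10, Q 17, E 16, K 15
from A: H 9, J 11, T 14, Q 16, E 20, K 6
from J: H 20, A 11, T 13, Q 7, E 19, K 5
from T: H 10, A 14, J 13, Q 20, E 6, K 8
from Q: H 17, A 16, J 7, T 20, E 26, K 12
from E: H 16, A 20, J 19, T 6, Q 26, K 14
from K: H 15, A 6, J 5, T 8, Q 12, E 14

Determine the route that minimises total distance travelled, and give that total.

With 6 stops there are 6!/2 = 360 distinct round trips (a route and its reverse cost the same).
H→A→J→T→Q→E→K→H: 9+11+13+20+26+14+15 = 108
H→A→J→T→Q→K→E→H: 9+11+13+20+12+14+16 = 95
H→A→J→T→E→Q→K→H: 9+11+13+6+26+12+15 = 92
H→A→J→T→E→K→Q→H: 9+11+13+6+14+12+17 = 82
H→A→J→T→K→Q→E→H: 9+11+13+8+12+26+16 = 95
H→A→J→T→K→E→Q→H: 9+11+13+8+14+26+17 = 98
H→A→J→Q→T→E→K→H: 9+11+7+20+6+14+15 = 82
H→A→J→Q→T→K→E→H: 9+11+7+20+8+14+16 = 85
… (352 more)
H→A→Q→J→K→T→E→H: 9+16+7+5+8+6+16 = 67  ← best
The minimum is 67.
One optimal route: H → A → Q → J → K → T → E → H (or its reverse).

Shortest round trip = 67.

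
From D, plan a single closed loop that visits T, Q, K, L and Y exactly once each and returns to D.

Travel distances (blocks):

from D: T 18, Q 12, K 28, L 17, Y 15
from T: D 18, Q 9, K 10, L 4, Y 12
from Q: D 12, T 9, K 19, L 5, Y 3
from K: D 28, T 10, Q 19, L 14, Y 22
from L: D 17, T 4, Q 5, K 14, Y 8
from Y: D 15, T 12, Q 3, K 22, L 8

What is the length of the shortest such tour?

With 5 stops there are 5!/2 = 60 distinct round trips (a route and its reverse cost the same).
D-T-Q-K-L-Y-D: 18+9+19+14+8+15 = 83
D-T-Q-K-Y-L-D: 18+9+19+22+8+17 = 93
D-T-Q-L-K-Y-D: 18+9+5+14+22+15 = 83
D-T-Q-L-Y-K-D: 18+9+5+8+22+28 = 90
D-T-Q-Y-K-L-D: 18+9+3+22+14+17 = 83
D-T-Q-Y-L-K-D: 18+9+3+8+14+28 = 80
D-T-K-Q-L-Y-D: 18+10+19+5+8+15 = 75
D-T-K-Q-Y-L-D: 18+10+19+3+8+17 = 75
D-T-K-L-Q-Y-D: 18+10+14+5+3+15 = 65
D-T-K-L-Y-Q-D: 18+10+14+8+3+12 = 65
D-T-K-Y-Q-L-D: 18+10+22+3+5+17 = 75
D-T-K-Y-L-Q-D: 18+10+22+8+5+12 = 75
D-T-L-Q-K-Y-D: 18+4+5+19+22+15 = 83
D-T-L-Q-Y-K-D: 18+4+5+3+22+28 = 80
… (46 more)
The minimum is 65.
One optimal route: D → T → K → L → Q → Y → D (or its reverse).

65 blocks — the shortest possible round trip.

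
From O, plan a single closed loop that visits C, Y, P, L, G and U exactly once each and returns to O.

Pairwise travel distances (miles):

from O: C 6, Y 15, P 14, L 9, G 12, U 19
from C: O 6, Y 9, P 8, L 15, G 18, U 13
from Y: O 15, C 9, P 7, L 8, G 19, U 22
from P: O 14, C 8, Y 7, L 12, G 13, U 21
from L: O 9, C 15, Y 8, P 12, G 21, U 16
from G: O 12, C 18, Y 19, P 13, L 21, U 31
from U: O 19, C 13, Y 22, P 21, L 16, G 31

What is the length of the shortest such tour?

There are 360 distinct closed tours to check (reversals are equivalent).
O-C-Y-P-L-G-U-O: 6+9+7+12+21+31+19 = 105
O-C-Y-P-L-U-G-O: 6+9+7+12+16+31+12 = 93
O-C-Y-P-G-L-U-O: 6+9+7+13+21+16+19 = 91
O-C-Y-P-G-U-L-O: 6+9+7+13+31+16+9 = 91
O-C-Y-P-U-L-G-O: 6+9+7+21+16+21+12 = 92
O-C-Y-P-U-G-L-O: 6+9+7+21+31+21+9 = 104
O-C-Y-L-P-G-U-O: 6+9+8+12+13+31+19 = 98
O-C-Y-L-P-U-G-O: 6+9+8+12+21+31+12 = 99
… (352 more)
O-C-U-L-Y-P-G-O: 6+13+16+8+7+13+12 = 75  ← best
The minimum is 75.
One optimal route: O → C → U → L → Y → P → G → O (or its reverse).

75 miles — the shortest possible round trip.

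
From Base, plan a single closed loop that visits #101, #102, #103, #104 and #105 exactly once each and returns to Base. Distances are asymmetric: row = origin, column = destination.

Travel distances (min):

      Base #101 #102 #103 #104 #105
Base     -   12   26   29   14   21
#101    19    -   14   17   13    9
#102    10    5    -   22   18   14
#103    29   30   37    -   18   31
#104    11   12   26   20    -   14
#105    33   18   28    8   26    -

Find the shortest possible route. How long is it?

77 min — the shortest possible round trip.

Base - #101 - #102 - #103 - #104 - #105 - Base: 12+14+22+18+14+33 = 113
Base - #101 - #102 - #103 - #105 - #104 - Base: 12+14+22+31+26+11 = 116
Base - #101 - #102 - #104 - #103 - #105 - Base: 12+14+18+20+31+33 = 128
Base - #101 - #102 - #104 - #105 - #103 - Base: 12+14+18+14+8+29 = 95
Base - #101 - #102 - #105 - #103 - #104 - Base: 12+14+14+8+18+11 = 77
Base - #101 - #102 - #105 - #104 - #103 - Base: 12+14+14+26+20+29 = 115
Base - #101 - #103 - #102 - #104 - #105 - Base: 12+17+37+18+14+33 = 131
Base - #101 - #103 - #102 - #105 - #104 - Base: 12+17+37+14+26+11 = 117
Base - #101 - #103 - #104 - #102 - #105 - Base: 12+17+18+26+14+33 = 120
Base - #101 - #103 - #104 - #105 - #102 - Base: 12+17+18+14+28+10 = 99
Base - #101 - #103 - #105 - #102 - #104 - Base: 12+17+31+28+18+11 = 117
Base - #101 - #103 - #105 - #104 - #102 - Base: 12+17+31+26+26+10 = 122
Base - #101 - #104 - #102 - #103 - #105 - Base: 12+13+26+22+31+33 = 137
Base - #101 - #104 - #102 - #105 - #103 - Base: 12+13+26+14+8+29 = 102
… (106 more)
The minimum is 77.
One optimal route: Base → #101 → #102 → #105 → #103 → #104 → Base.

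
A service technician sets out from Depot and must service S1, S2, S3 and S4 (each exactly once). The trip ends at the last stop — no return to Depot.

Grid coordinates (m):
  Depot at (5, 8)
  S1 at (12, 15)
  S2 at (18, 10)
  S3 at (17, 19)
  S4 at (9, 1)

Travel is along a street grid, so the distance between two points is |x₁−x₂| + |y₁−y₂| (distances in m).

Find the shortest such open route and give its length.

Minimum one-way distance = 47 m.

There are 4! = 24 possible orderings.
Depot→S1→S2→S3→S4: 14+11+10+26 = 61
Depot→S1→S2→S4→S3: 14+11+18+26 = 69
Depot→S1→S3→S2→S4: 14+9+10+18 = 51
Depot→S1→S3→S4→S2: 14+9+26+18 = 67
Depot→S1→S4→S2→S3: 14+17+18+10 = 59
Depot→S1→S4→S3→S2: 14+17+26+10 = 67
Depot→S2→S1→S3→S4: 15+11+9+26 = 61
Depot→S2→S1→S4→S3: 15+11+17+26 = 69
Depot→S2→S3→S1→S4: 15+10+9+17 = 51
Depot→S2→S3→S4→S1: 15+10+26+17 = 68
Depot→S2→S4→S1→S3: 15+18+17+9 = 59
Depot→S2→S4→S3→S1: 15+18+26+9 = 68
Depot→S3→S1→S2→S4: 23+9+11+18 = 61
Depot→S3→S1→S4→S2: 23+9+17+18 = 67
… (10 more)
Depot→S4→S1→S3→S2: 11+17+9+10 = 47  ← best
The minimum is 47.
One shortest path: Depot → S4 → S1 → S3 → S2.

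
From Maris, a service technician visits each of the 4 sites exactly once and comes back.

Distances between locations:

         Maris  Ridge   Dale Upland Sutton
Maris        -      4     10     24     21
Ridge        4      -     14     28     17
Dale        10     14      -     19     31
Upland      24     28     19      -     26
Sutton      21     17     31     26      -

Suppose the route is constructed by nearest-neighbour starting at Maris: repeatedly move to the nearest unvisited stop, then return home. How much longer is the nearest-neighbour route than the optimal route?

Excess over optimum: 8.

Maris: Ridge=4, Dale=10, Sutton=21, Upland=24 ⇒ Ridge
Ridge: Dale=14, Sutton=17, Upland=28 ⇒ Dale
Dale: Upland=19, Sutton=31 ⇒ Upland
Upland: Sutton=26 ⇒ Sutton
NN route Maris → Ridge → Dale → Upland → Sutton → Maris costs 84.
Optimal: Maris → Ridge → Sutton → Upland → Dale → Maris costs 76 (by enumerating all 12 distinct tours).
Excess = 84 − 76 = 8.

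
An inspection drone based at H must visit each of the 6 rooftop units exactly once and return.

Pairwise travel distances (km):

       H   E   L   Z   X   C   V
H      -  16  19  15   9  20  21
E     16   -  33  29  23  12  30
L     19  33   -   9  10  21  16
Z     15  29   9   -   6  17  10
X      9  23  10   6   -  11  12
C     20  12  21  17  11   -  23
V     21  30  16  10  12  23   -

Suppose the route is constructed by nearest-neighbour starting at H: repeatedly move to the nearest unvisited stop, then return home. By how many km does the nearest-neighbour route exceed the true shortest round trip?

From H: X=9, Z=15, E=16, L=19, C=20, V=21 → choose X (9).
From X: Z=6, L=10, C=11, V=12, E=23 → choose Z (6).
From Z: L=9, V=10, C=17, E=29 → choose L (9).
From L: V=16, C=21, E=33 → choose V (16).
From V: C=23, E=30 → choose C (23).
From C: E=12 → choose E (12).
NN route H → X → Z → L → V → C → E → H costs 91.
Optimal: H → E → C → L → Z → V → X → H costs 89 (by enumerating all 360 distinct tours).
Excess = 91 − 89 = 2.

Excess over optimum: 2 km.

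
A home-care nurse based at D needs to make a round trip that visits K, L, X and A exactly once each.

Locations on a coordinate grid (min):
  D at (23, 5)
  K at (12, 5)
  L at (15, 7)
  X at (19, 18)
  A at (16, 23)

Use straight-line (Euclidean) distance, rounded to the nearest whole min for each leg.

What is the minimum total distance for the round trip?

50 min — the shortest possible round trip.

There are 12 distinct closed tours to check (reversals are equivalent).
D - K - L - X - A - D: 11+4+12+6+19 = 52
D - K - L - A - X - D: 11+4+16+6+14 = 51
D - K - X - L - A - D: 11+15+12+16+19 = 73
D - K - X - A - L - D: 11+15+6+16+8 = 56
D - K - A - L - X - D: 11+18+16+12+14 = 71
D - K - A - X - L - D: 11+18+6+12+8 = 55
D - L - K - X - A - D: 8+4+15+6+19 = 52
D - L - K - A - X - D: 8+4+18+6+14 = 50
D - L - X - K - A - D: 8+12+15+18+19 = 72
D - L - A - K - X - D: 8+16+18+15+14 = 71
D - X - K - L - A - D: 14+15+4+16+19 = 68
D - X - L - K - A - D: 14+12+4+18+19 = 67
The minimum is 50.
One optimal route: D → L → K → A → X → D (or its reverse).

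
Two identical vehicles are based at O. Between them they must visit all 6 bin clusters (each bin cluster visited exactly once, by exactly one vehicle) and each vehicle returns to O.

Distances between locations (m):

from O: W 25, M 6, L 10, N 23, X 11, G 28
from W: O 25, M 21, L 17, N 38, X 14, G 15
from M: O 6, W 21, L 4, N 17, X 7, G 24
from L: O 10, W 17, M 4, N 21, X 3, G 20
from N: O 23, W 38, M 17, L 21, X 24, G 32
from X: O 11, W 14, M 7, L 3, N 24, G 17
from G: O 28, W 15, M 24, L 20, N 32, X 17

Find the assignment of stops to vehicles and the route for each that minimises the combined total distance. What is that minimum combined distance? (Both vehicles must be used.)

Check every non-empty split of the stops between the two vehicles; for each half take its own optimal tour:
  {W} + {M, L, N, X, G}: 50 + 85 = 135
  {M} + {W, L, N, X, G}: 12 + 97 = 109
  {W, M} + {L, N, X, G}: 52 + 85 = 137
  {L} + {W, M, N, X, G}: 20 + 95 = 115
  {W, L} + {M, N, X, G}: 52 + 83 = 135
  {M, L} + {W, N, X, G}: 20 + 95 = 115
  … (31 splits in total)
Best: vehicle 1 O → M → O = 12; vehicle 2 O → L → X → W → G → N → O = 97; combined 109.

Minimum combined distance: 109 m.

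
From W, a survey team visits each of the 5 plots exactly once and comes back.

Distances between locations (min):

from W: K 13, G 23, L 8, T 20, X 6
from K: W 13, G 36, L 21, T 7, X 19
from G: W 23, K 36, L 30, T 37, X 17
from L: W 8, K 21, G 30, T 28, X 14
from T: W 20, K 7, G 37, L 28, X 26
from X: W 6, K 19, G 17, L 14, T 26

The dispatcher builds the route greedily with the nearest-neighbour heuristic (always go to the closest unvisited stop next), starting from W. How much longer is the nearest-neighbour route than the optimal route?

The nearest-neighbour route is 12 min longer than optimal.

From W: X=6, L=8, K=13, T=20, G=23 → choose X (6).
From X: L=14, G=17, K=19, T=26 → choose L (14).
From L: K=21, T=28, G=30 → choose K (21).
From K: T=7, G=36 → choose T (7).
From T: G=37 → choose G (37).
NN route W → X → L → K → T → G → W costs 108.
Optimal: W → K → T → G → X → L → W costs 96 (by enumerating all 60 distinct tours).
Excess = 108 − 96 = 12.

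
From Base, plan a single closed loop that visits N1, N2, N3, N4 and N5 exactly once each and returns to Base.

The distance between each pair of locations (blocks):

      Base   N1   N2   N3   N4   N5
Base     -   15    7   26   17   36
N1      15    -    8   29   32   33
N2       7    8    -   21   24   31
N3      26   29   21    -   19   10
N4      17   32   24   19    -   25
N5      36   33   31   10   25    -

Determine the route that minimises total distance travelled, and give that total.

94 blocks — the shortest possible round trip.

Base-N1-N2-N3-N4-N5-Base: 15+8+21+19+25+36 = 124
Base-N1-N2-N3-N5-N4-Base: 15+8+21+10+25+17 = 96
Base-N1-N2-N4-N3-N5-Base: 15+8+24+19+10+36 = 112
Base-N1-N2-N4-N5-N3-Base: 15+8+24+25+10+26 = 108
Base-N1-N2-N5-N3-N4-Base: 15+8+31+10+19+17 = 100
Base-N1-N2-N5-N4-N3-Base: 15+8+31+25+19+26 = 124
Base-N1-N3-N2-N4-N5-Base: 15+29+21+24+25+36 = 150
Base-N1-N3-N2-N5-N4-Base: 15+29+21+31+25+17 = 138
Base-N1-N3-N4-N2-N5-Base: 15+29+19+24+31+36 = 154
Base-N1-N3-N4-N5-N2-Base: 15+29+19+25+31+7 = 126
Base-N1-N3-N5-N2-N4-Base: 15+29+10+31+24+17 = 126
Base-N1-N3-N5-N4-N2-Base: 15+29+10+25+24+7 = 110
Base-N1-N4-N2-N3-N5-Base: 15+32+24+21+10+36 = 138
Base-N1-N4-N2-N5-N3-Base: 15+32+24+31+10+26 = 138
… (46 more)
Base-N2-N1-N5-N3-N4-Base: 7+8+33+10+19+17 = 94  ← best
The minimum is 94.
One optimal route: Base → N2 → N1 → N5 → N3 → N4 → Base (or its reverse).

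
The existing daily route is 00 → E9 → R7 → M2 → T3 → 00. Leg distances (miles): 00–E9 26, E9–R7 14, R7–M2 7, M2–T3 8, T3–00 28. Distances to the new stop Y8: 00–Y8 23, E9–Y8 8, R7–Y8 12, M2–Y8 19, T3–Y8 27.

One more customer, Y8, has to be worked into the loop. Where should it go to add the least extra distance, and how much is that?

Insertion cost between consecutive stops i–j is d(i,Y8) + d(Y8,j) − d(i,j):
  between 00 and E9: 23 + 8 − 26 = 5
  between E9 and R7: 8 + 12 − 14 = 6
  between R7 and M2: 12 + 19 − 7 = 24
  between M2 and T3: 19 + 27 − 8 = 38
  between T3 and 00: 27 + 23 − 28 = 22
Cheapest insertion is between 00 and E9, adding 5.
New total = 83 + 5 = 88.

Minimum extra distance: 5 miles, inserting Y8 between 00 and E9.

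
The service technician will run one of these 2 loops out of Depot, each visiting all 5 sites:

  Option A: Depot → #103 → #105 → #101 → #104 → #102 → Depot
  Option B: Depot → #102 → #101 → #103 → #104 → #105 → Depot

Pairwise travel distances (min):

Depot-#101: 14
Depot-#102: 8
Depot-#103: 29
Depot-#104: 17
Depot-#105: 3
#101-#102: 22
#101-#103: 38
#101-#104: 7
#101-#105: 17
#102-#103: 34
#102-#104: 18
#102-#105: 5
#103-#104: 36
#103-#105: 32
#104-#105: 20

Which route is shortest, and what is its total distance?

Shortest is Option A, total 111 min.

Option A: 29 + 32 + 17 + 7 + 18 + 8 = 111
Option B: 8 + 22 + 38 + 36 + 20 + 3 = 127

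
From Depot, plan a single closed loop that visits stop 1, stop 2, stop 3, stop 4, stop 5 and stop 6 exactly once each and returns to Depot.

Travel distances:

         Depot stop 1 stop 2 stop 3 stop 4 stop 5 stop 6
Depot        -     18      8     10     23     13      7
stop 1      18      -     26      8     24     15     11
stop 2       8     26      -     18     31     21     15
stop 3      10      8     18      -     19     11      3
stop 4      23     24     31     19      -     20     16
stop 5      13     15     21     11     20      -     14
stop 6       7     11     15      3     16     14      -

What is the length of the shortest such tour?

91 — the shortest possible round trip.

Depot→stop 1→stop 2→stop 3→stop 4→stop 5→stop 6→Depot: 18+26+18+19+20+14+7 = 122
Depot→stop 1→stop 2→stop 3→stop 4→stop 6→stop 5→Depot: 18+26+18+19+16+14+13 = 124
Depot→stop 1→stop 2→stop 3→stop 5→stop 4→stop 6→Depot: 18+26+18+11+20+16+7 = 116
Depot→stop 1→stop 2→stop 3→stop 5→stop 6→stop 4→Depot: 18+26+18+11+14+16+23 = 126
Depot→stop 1→stop 2→stop 3→stop 6→stop 4→stop 5→Depot: 18+26+18+3+16+20+13 = 114
Depot→stop 1→stop 2→stop 3→stop 6→stop 5→stop 4→Depot: 18+26+18+3+14+20+23 = 122
Depot→stop 1→stop 2→stop 4→stop 3→stop 5→stop 6→Depot: 18+26+31+19+11+14+7 = 126
Depot→stop 1→stop 2→stop 4→stop 3→stop 6→stop 5→Depot: 18+26+31+19+3+14+13 = 124
… (352 more)
Depot→stop 2→stop 5→stop 4→stop 1→stop 3→stop 6→Depot: 8+21+20+24+8+3+7 = 91  ← best
The minimum is 91.
One optimal route: Depot → stop 2 → stop 5 → stop 4 → stop 1 → stop 3 → stop 6 → Depot (or its reverse).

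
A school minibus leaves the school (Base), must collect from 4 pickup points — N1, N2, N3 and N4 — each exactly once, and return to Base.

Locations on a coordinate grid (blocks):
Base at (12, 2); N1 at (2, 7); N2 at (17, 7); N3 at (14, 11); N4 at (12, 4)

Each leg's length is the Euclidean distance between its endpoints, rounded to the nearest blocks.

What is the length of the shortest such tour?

There are 12 distinct closed tours to check (reversals are equivalent).
Base → N1 → N2 → N3 → N4 → Base: 11+15+5+7+2 = 40
Base → N1 → N2 → N4 → N3 → Base: 11+15+6+7+9 = 48
Base → N1 → N3 → N2 → N4 → Base: 11+13+5+6+2 = 37
Base → N1 → N3 → N4 → N2 → Base: 11+13+7+6+7 = 44
Base → N1 → N4 → N2 → N3 → Base: 11+10+6+5+9 = 41
Base → N1 → N4 → N3 → N2 → Base: 11+10+7+5+7 = 40
Base → N2 → N1 → N3 → N4 → Base: 7+15+13+7+2 = 44
Base → N2 → N1 → N4 → N3 → Base: 7+15+10+7+9 = 48
Base → N2 → N3 → N1 → N4 → Base: 7+5+13+10+2 = 37
Base → N2 → N4 → N1 → N3 → Base: 7+6+10+13+9 = 45
Base → N3 → N1 → N2 → N4 → Base: 9+13+15+6+2 = 45
Base → N3 → N2 → N1 → N4 → Base: 9+5+15+10+2 = 41
The minimum is 37.
One optimal route: Base → N1 → N3 → N2 → N4 → Base (or its reverse).

Shortest round trip = 37 blocks.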